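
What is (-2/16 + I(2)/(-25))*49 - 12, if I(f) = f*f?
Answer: -5193/200 ≈ -25.965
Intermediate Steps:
I(f) = f**2
(-2/16 + I(2)/(-25))*49 - 12 = (-2/16 + 2**2/(-25))*49 - 12 = (-2*1/16 + 4*(-1/25))*49 - 12 = (-1/8 - 4/25)*49 - 12 = -57/200*49 - 12 = -2793/200 - 12 = -5193/200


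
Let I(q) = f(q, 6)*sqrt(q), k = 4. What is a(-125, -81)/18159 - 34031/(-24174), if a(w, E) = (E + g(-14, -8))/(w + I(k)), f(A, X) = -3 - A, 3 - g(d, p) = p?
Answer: 28633124437/20339205858 ≈ 1.4078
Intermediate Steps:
g(d, p) = 3 - p
I(q) = sqrt(q)*(-3 - q) (I(q) = (-3 - q)*sqrt(q) = sqrt(q)*(-3 - q))
a(w, E) = (11 + E)/(-14 + w) (a(w, E) = (E + (3 - 1*(-8)))/(w + sqrt(4)*(-3 - 1*4)) = (E + (3 + 8))/(w + 2*(-3 - 4)) = (E + 11)/(w + 2*(-7)) = (11 + E)/(w - 14) = (11 + E)/(-14 + w))
a(-125, -81)/18159 - 34031/(-24174) = ((11 - 81)/(-14 - 125))/18159 - 34031/(-24174) = (-70/(-139))*(1/18159) - 34031*(-1/24174) = -1/139*(-70)*(1/18159) + 34031/24174 = (70/139)*(1/18159) + 34031/24174 = 70/2524101 + 34031/24174 = 28633124437/20339205858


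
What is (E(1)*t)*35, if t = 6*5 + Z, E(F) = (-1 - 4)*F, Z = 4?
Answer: -5950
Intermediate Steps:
E(F) = -5*F
t = 34 (t = 6*5 + 4 = 30 + 4 = 34)
(E(1)*t)*35 = (-5*1*34)*35 = -5*34*35 = -170*35 = -5950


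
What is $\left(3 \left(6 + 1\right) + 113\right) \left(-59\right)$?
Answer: $-7906$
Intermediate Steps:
$\left(3 \left(6 + 1\right) + 113\right) \left(-59\right) = \left(3 \cdot 7 + 113\right) \left(-59\right) = \left(21 + 113\right) \left(-59\right) = 134 \left(-59\right) = -7906$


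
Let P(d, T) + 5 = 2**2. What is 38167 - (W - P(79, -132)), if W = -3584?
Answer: 41750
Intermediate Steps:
P(d, T) = -1 (P(d, T) = -5 + 2**2 = -5 + 4 = -1)
38167 - (W - P(79, -132)) = 38167 - (-3584 - 1*(-1)) = 38167 - (-3584 + 1) = 38167 - 1*(-3583) = 38167 + 3583 = 41750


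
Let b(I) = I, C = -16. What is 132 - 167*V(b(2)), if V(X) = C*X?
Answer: 5476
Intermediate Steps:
V(X) = -16*X
132 - 167*V(b(2)) = 132 - (-2672)*2 = 132 - 167*(-32) = 132 + 5344 = 5476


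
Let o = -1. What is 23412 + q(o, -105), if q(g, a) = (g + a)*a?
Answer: 34542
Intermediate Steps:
q(g, a) = a*(a + g) (q(g, a) = (a + g)*a = a*(a + g))
23412 + q(o, -105) = 23412 - 105*(-105 - 1) = 23412 - 105*(-106) = 23412 + 11130 = 34542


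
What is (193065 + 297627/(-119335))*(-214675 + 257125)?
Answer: 6744899279880/823 ≈ 8.1955e+9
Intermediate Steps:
(193065 + 297627/(-119335))*(-214675 + 257125) = (193065 + 297627*(-1/119335))*42450 = (193065 - 10263/4115)*42450 = (794452212/4115)*42450 = 6744899279880/823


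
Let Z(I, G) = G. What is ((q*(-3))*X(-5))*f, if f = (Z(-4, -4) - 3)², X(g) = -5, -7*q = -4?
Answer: 420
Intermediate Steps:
q = 4/7 (q = -⅐*(-4) = 4/7 ≈ 0.57143)
f = 49 (f = (-4 - 3)² = (-7)² = 49)
((q*(-3))*X(-5))*f = (((4/7)*(-3))*(-5))*49 = -12/7*(-5)*49 = (60/7)*49 = 420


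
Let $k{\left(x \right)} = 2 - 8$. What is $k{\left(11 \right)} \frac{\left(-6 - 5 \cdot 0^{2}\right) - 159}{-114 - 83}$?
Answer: $- \frac{990}{197} \approx -5.0254$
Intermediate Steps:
$k{\left(x \right)} = -6$
$k{\left(11 \right)} \frac{\left(-6 - 5 \cdot 0^{2}\right) - 159}{-114 - 83} = - 6 \frac{\left(-6 - 5 \cdot 0^{2}\right) - 159}{-114 - 83} = - 6 \frac{\left(-6 - 0\right) - 159}{-197} = - 6 \left(\left(-6 + 0\right) - 159\right) \left(- \frac{1}{197}\right) = - 6 \left(-6 - 159\right) \left(- \frac{1}{197}\right) = - 6 \left(\left(-165\right) \left(- \frac{1}{197}\right)\right) = \left(-6\right) \frac{165}{197} = - \frac{990}{197}$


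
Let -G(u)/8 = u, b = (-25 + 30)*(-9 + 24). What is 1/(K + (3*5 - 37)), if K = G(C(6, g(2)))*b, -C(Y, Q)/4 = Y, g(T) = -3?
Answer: 1/14378 ≈ 6.9551e-5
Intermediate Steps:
C(Y, Q) = -4*Y
b = 75 (b = 5*15 = 75)
G(u) = -8*u
K = 14400 (K = -(-32)*6*75 = -8*(-24)*75 = 192*75 = 14400)
1/(K + (3*5 - 37)) = 1/(14400 + (3*5 - 37)) = 1/(14400 + (15 - 37)) = 1/(14400 - 22) = 1/14378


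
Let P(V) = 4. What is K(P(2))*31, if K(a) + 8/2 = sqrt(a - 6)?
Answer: -124 + 31*I*sqrt(2) ≈ -124.0 + 43.841*I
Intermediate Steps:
K(a) = -4 + sqrt(-6 + a) (K(a) = -4 + sqrt(a - 6) = -4 + sqrt(-6 + a))
K(P(2))*31 = (-4 + sqrt(-6 + 4))*31 = (-4 + sqrt(-2))*31 = (-4 + I*sqrt(2))*31 = -124 + 31*I*sqrt(2)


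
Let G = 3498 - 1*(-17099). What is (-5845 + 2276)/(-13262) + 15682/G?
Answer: 281485377/273157414 ≈ 1.0305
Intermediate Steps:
G = 20597 (G = 3498 + 17099 = 20597)
(-5845 + 2276)/(-13262) + 15682/G = (-5845 + 2276)/(-13262) + 15682/20597 = -3569*(-1/13262) + 15682*(1/20597) = 3569/13262 + 15682/20597 = 281485377/273157414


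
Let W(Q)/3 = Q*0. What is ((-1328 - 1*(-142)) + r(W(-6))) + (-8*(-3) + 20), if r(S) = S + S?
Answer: -1142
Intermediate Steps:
W(Q) = 0 (W(Q) = 3*(Q*0) = 3*0 = 0)
r(S) = 2*S
((-1328 - 1*(-142)) + r(W(-6))) + (-8*(-3) + 20) = ((-1328 - 1*(-142)) + 2*0) + (-8*(-3) + 20) = ((-1328 + 142) + 0) + (24 + 20) = (-1186 + 0) + 44 = -1186 + 44 = -1142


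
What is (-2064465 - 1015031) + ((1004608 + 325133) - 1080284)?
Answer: -2830039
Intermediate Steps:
(-2064465 - 1015031) + ((1004608 + 325133) - 1080284) = -3079496 + (1329741 - 1080284) = -3079496 + 249457 = -2830039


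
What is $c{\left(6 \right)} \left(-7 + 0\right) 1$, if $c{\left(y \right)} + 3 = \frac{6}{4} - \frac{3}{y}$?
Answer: $14$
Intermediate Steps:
$c{\left(y \right)} = - \frac{3}{2} - \frac{3}{y}$ ($c{\left(y \right)} = -3 + \left(\frac{6}{4} - \frac{3}{y}\right) = -3 + \left(6 \cdot \frac{1}{4} - \frac{3}{y}\right) = -3 + \left(\frac{3}{2} - \frac{3}{y}\right) = - \frac{3}{2} - \frac{3}{y}$)
$c{\left(6 \right)} \left(-7 + 0\right) 1 = \left(- \frac{3}{2} - \frac{3}{6}\right) \left(-7 + 0\right) 1 = \left(- \frac{3}{2} - \frac{1}{2}\right) \left(-7\right) 1 = \left(-2\right) \left(-7\right) 1 = 14 \cdot 1 = 14$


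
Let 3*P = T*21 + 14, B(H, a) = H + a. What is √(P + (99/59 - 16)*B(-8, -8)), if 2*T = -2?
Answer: √7106019/177 ≈ 15.061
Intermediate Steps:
T = -1 (T = (½)*(-2) = -1)
P = -7/3 (P = (-1*21 + 14)/3 = (-21 + 14)/3 = (⅓)*(-7) = -7/3 ≈ -2.3333)
√(P + (99/59 - 16)*B(-8, -8)) = √(-7/3 + (99/59 - 16)*(-8 - 8)) = √(-7/3 + (99*(1/59) - 16)*(-16)) = √(-7/3 + (99/59 - 16)*(-16)) = √(-7/3 - 845/59*(-16)) = √(-7/3 + 13520/59) = √(40147/177) = √7106019/177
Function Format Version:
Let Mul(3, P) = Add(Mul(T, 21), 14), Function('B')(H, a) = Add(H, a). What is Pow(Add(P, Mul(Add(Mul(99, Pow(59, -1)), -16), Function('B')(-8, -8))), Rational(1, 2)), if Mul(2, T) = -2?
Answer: Mul(Rational(1, 177), Pow(7106019, Rational(1, 2))) ≈ 15.061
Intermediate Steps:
T = -1 (T = Mul(Rational(1, 2), -2) = -1)
P = Rational(-7, 3) (P = Mul(Rational(1, 3), Add(Mul(-1, 21), 14)) = Mul(Rational(1, 3), Add(-21, 14)) = Mul(Rational(1, 3), -7) = Rational(-7, 3) ≈ -2.3333)
Pow(Add(P, Mul(Add(Mul(99, Pow(59, -1)), -16), Function('B')(-8, -8))), Rational(1, 2)) = Pow(Add(Rational(-7, 3), Mul(Add(Mul(99, Pow(59, -1)), -16), Add(-8, -8))), Rational(1, 2)) = Pow(Add(Rational(-7, 3), Mul(Add(Mul(99, Rational(1, 59)), -16), -16)), Rational(1, 2)) = Pow(Add(Rational(-7, 3), Mul(Add(Rational(99, 59), -16), -16)), Rational(1, 2)) = Pow(Add(Rational(-7, 3), Mul(Rational(-845, 59), -16)), Rational(1, 2)) = Pow(Add(Rational(-7, 3), Rational(13520, 59)), Rational(1, 2)) = Pow(Rational(40147, 177), Rational(1, 2)) = Mul(Rational(1, 177), Pow(7106019, Rational(1, 2)))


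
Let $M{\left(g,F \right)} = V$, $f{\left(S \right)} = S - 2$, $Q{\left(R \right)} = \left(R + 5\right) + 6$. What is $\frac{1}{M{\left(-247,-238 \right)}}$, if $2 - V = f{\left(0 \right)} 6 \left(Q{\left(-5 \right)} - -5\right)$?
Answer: $\frac{1}{134} \approx 0.0074627$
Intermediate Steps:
$Q{\left(R \right)} = 11 + R$ ($Q{\left(R \right)} = \left(5 + R\right) + 6 = 11 + R$)
$f{\left(S \right)} = -2 + S$ ($f{\left(S \right)} = S - 2 = -2 + S$)
$V = 134$ ($V = 2 - \left(-2 + 0\right) 6 \left(\left(11 - 5\right) - -5\right) = 2 - \left(-2\right) 6 \left(6 + 5\right) = 2 - \left(-12\right) 11 = 2 - -132 = 2 + 132 = 134$)
$M{\left(g,F \right)} = 134$
$\frac{1}{M{\left(-247,-238 \right)}} = \frac{1}{134}$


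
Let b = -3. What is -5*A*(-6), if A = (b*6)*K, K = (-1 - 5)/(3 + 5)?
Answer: 405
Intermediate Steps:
K = -¾ (K = -6/8 = -6*⅛ = -¾ ≈ -0.75000)
A = 27/2 (A = -3*6*(-¾) = -18*(-¾) = 27/2 ≈ 13.500)
-5*A*(-6) = -5*27/2*(-6) = -135/2*(-6) = 405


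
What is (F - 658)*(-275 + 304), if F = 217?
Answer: -12789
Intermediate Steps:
(F - 658)*(-275 + 304) = (217 - 658)*(-275 + 304) = -441*29 = -12789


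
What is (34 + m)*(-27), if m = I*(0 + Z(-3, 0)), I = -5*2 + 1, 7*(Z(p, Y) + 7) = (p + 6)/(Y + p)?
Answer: -18576/7 ≈ -2653.7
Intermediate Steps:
Z(p, Y) = -7 + (6 + p)/(7*(Y + p)) (Z(p, Y) = -7 + ((p + 6)/(Y + p))/7 = -7 + ((6 + p)/(Y + p))/7 = -7 + (6 + p)/(7*(Y + p)))
I = -9 (I = -10 + 1 = -9)
m = 450/7 (m = -9*(0 + (6 - 49*0 - 48*(-3))/(7*(0 - 3))) = -9*(0 + (⅐)*(6 + 0 + 144)/(-3)) = -9*(0 + (⅐)*(-⅓)*150) = -9*(0 - 50/7) = -9*(-50/7) = 450/7 ≈ 64.286)
(34 + m)*(-27) = (34 + 450/7)*(-27) = (688/7)*(-27) = -18576/7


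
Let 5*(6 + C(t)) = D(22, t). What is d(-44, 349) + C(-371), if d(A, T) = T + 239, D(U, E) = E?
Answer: 2539/5 ≈ 507.80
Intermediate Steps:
d(A, T) = 239 + T
C(t) = -6 + t/5
d(-44, 349) + C(-371) = (239 + 349) + (-6 + (⅕)*(-371)) = 588 + (-6 - 371/5) = 588 - 401/5 = 2539/5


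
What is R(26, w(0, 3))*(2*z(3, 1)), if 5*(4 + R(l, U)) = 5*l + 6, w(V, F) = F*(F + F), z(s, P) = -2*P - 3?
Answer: -232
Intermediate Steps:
z(s, P) = -3 - 2*P
w(V, F) = 2*F² (w(V, F) = F*(2*F) = 2*F²)
R(l, U) = -14/5 + l (R(l, U) = -4 + (5*l + 6)/5 = -4 + (6 + 5*l)/5 = -4 + (6/5 + l) = -14/5 + l)
R(26, w(0, 3))*(2*z(3, 1)) = (-14/5 + 26)*(2*(-3 - 2*1)) = 116*(2*(-3 - 2))/5 = 116*(2*(-5))/5 = (116/5)*(-10) = -232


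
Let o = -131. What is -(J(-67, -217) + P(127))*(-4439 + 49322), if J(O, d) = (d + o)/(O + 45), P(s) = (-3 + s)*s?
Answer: -7782801966/11 ≈ -7.0753e+8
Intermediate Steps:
P(s) = s*(-3 + s)
J(O, d) = (-131 + d)/(45 + O) (J(O, d) = (d - 131)/(O + 45) = (-131 + d)/(45 + O))
-(J(-67, -217) + P(127))*(-4439 + 49322) = -((-131 - 217)/(45 - 67) + 127*(-3 + 127))*(-4439 + 49322) = -(-348/(-22) + 127*124)*44883 = -(-1/22*(-348) + 15748)*44883 = -(174/11 + 15748)*44883 = -173402*44883/11 = -1*7782801966/11 = -7782801966/11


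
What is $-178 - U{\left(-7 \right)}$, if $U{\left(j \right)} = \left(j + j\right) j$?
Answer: $-276$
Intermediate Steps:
$U{\left(j \right)} = 2 j^{2}$ ($U{\left(j \right)} = 2 j j = 2 j^{2}$)
$-178 - U{\left(-7 \right)} = -178 - 2 \left(-7\right)^{2} = -178 - 2 \cdot 49 = -178 - 98 = -276$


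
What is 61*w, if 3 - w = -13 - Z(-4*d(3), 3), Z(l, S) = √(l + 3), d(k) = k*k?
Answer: 976 + 61*I*√33 ≈ 976.0 + 350.42*I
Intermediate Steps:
d(k) = k²
Z(l, S) = √(3 + l)
w = 16 + I*√33 (w = 3 - (-13 - √(3 - 4*3²)) = 3 - (-13 - √(3 - 4*9)) = 3 - (-13 - √(3 - 36)) = 3 - (-13 - √(-33)) = 3 - (-13 - I*√33) = 3 + (13 + I*√33) = 16 + I*√33 ≈ 16.0 + 5.7446*I)
61*w = 61*(16 + I*√33) = 976 + 61*I*√33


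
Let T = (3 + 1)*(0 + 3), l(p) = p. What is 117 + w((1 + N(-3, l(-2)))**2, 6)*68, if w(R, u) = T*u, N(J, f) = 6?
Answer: 5013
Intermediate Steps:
T = 12 (T = 4*3 = 12)
w(R, u) = 12*u
117 + w((1 + N(-3, l(-2)))**2, 6)*68 = 117 + (12*6)*68 = 117 + 72*68 = 117 + 4896 = 5013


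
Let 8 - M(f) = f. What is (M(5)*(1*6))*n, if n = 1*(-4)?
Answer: -72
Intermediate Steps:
M(f) = 8 - f
n = -4
(M(5)*(1*6))*n = ((8 - 1*5)*(1*6))*(-4) = ((8 - 5)*6)*(-4) = (3*6)*(-4) = 18*(-4) = -72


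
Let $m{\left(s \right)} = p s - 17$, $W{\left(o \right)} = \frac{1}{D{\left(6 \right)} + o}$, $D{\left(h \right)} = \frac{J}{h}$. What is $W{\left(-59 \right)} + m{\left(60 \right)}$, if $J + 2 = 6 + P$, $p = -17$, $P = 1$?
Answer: $- \frac{361919}{349} \approx -1037.0$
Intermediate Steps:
$J = 5$ ($J = -2 + \left(6 + 1\right) = -2 + 7 = 5$)
$D{\left(h \right)} = \frac{5}{h}$
$W{\left(o \right)} = \frac{1}{\frac{5}{6} + o}$
$m{\left(s \right)} = -17 - 17 s$ ($m{\left(s \right)} = - 17 s - 17 = -17 - 17 s$)
$W{\left(-59 \right)} + m{\left(60 \right)} = \frac{6}{5 + 6 \left(-59\right)} - 1037 = \frac{6}{5 - 354} - 1037 = \frac{6}{-349} - 1037 = 6 \left(- \frac{1}{349}\right) - 1037 = - \frac{6}{349} - 1037 = - \frac{361919}{349}$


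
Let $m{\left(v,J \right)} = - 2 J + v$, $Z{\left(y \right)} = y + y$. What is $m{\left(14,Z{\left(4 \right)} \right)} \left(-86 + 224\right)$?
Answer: $-276$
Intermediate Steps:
$Z{\left(y \right)} = 2 y$
$m{\left(v,J \right)} = v - 2 J$
$m{\left(14,Z{\left(4 \right)} \right)} \left(-86 + 224\right) = \left(14 - 2 \cdot 2 \cdot 4\right) \left(-86 + 224\right) = \left(14 - 16\right) 138 = \left(-2\right) 138 = -276$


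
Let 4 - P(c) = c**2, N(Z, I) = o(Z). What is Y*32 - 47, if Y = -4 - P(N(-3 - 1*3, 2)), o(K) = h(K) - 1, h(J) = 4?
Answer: -15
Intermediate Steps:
o(K) = 3 (o(K) = 4 - 1 = 3)
N(Z, I) = 3
P(c) = 4 - c**2
Y = 1 (Y = -4 - (4 - 1*3**2) = -4 - (4 - 1*9) = -4 - (4 - 9) = -4 - 1*(-5) = -4 + 5 = 1)
Y*32 - 47 = 1*32 - 47 = 32 - 47 = -15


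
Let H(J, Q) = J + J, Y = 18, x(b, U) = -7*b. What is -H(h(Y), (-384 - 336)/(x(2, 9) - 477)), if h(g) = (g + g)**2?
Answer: -2592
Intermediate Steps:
h(g) = 4*g**2 (h(g) = (2*g)**2 = 4*g**2)
H(J, Q) = 2*J
-H(h(Y), (-384 - 336)/(x(2, 9) - 477)) = -2*4*18**2 = -2*4*324 = -2*1296 = -1*2592 = -2592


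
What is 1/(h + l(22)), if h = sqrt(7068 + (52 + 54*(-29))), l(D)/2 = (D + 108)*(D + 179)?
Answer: 26130/1365551023 - sqrt(5554)/2731102046 ≈ 1.9108e-5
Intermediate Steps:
l(D) = 2*(108 + D)*(179 + D) (l(D) = 2*((D + 108)*(D + 179)) = 2*((108 + D)*(179 + D)) = 2*(108 + D)*(179 + D))
h = sqrt(5554) (h = sqrt(7068 + (52 - 1566)) = sqrt(7068 - 1514) = sqrt(5554) ≈ 74.525)
1/(h + l(22)) = 1/(sqrt(5554) + (38664 + 2*22**2 + 574*22)) = 1/(sqrt(5554) + (38664 + 2*484 + 12628)) = 1/(sqrt(5554) + (38664 + 968 + 12628)) = 1/(sqrt(5554) + 52260) = 1/(52260 + sqrt(5554))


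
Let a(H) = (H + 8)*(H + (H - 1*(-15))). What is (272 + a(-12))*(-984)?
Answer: -303072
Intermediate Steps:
a(H) = (8 + H)*(15 + 2*H) (a(H) = (8 + H)*(H + (H + 15)) = (8 + H)*(H + (15 + H)) = (8 + H)*(15 + 2*H))
(272 + a(-12))*(-984) = (272 + (120 + 2*(-12)**2 + 31*(-12)))*(-984) = (272 + (120 + 2*144 - 372))*(-984) = (272 + (120 + 288 - 372))*(-984) = (272 + 36)*(-984) = 308*(-984) = -303072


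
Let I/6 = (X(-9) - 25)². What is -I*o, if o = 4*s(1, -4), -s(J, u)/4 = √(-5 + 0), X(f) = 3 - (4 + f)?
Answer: 27744*I*√5 ≈ 62038.0*I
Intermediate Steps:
X(f) = -1 - f (X(f) = 3 + (-4 - f) = -1 - f)
s(J, u) = -4*I*√5 (s(J, u) = -4*√(-5 + 0) = -4*I*√5)
I = 1734 (I = 6*((-1 - 1*(-9)) - 25)² = 6*((-1 + 9) - 25)² = 6*(8 - 25)² = 6*(-17)² = 6*289 = 1734)
o = -16*I*√5 (o = 4*(-4*I*√5) = -16*I*√5 ≈ -35.777*I)
-I*o = -1734*(-16*I*√5) = -(-27744)*I*√5 = 27744*I*√5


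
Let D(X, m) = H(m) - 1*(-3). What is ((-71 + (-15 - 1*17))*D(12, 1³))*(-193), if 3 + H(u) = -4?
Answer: -79516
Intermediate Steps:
H(u) = -7 (H(u) = -3 - 4 = -7)
D(X, m) = -4 (D(X, m) = -7 - 1*(-3) = -7 + 3 = -4)
((-71 + (-15 - 1*17))*D(12, 1³))*(-193) = ((-71 + (-15 - 1*17))*(-4))*(-193) = ((-71 + (-15 - 17))*(-4))*(-193) = ((-71 - 32)*(-4))*(-193) = -103*(-4)*(-193) = 412*(-193) = -79516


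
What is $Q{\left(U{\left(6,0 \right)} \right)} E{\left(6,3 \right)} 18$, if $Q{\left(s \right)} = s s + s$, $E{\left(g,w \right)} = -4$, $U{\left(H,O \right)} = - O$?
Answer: $0$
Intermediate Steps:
$Q{\left(s \right)} = s + s^{2}$ ($Q{\left(s \right)} = s^{2} + s = s + s^{2}$)
$Q{\left(U{\left(6,0 \right)} \right)} E{\left(6,3 \right)} 18 = \left(-1\right) 0 \left(1 - 0\right) \left(-4\right) 18 = 0 \left(1 + 0\right) \left(-4\right) 18 = 0 \cdot 1 \left(-4\right) 18 = 0 \left(-4\right) 18 = 0 \cdot 18 = 0$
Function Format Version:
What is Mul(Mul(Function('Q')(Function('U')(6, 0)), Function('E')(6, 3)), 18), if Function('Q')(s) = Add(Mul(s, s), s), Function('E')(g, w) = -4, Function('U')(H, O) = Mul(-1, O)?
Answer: 0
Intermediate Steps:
Function('Q')(s) = Add(s, Pow(s, 2)) (Function('Q')(s) = Add(Pow(s, 2), s) = Add(s, Pow(s, 2)))
Mul(Mul(Function('Q')(Function('U')(6, 0)), Function('E')(6, 3)), 18) = Mul(Mul(Mul(Mul(-1, 0), Add(1, Mul(-1, 0))), -4), 18) = Mul(Mul(Mul(0, Add(1, 0)), -4), 18) = Mul(Mul(Mul(0, 1), -4), 18) = Mul(Mul(0, -4), 18) = Mul(0, 18) = 0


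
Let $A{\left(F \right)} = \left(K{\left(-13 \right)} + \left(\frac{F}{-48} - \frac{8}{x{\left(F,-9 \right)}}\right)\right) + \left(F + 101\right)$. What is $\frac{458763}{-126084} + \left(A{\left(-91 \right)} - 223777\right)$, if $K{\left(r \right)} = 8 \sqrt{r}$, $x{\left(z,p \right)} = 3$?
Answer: $- \frac{112855977523}{504336} + 8 i \sqrt{13} \approx -2.2377 \cdot 10^{5} + 28.844 i$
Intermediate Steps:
$A{\left(F \right)} = \frac{295}{3} + \frac{47 F}{48} + 8 i \sqrt{13}$ ($A{\left(F \right)} = \left(8 \sqrt{-13} + \left(\frac{F}{-48} - \frac{8}{3}\right)\right) + \left(F + 101\right) = \left(8 i \sqrt{13} + \left(F \left(- \frac{1}{48}\right) - \frac{8}{3}\right)\right) + \left(101 + F\right) = \left(8 i \sqrt{13} - \left(\frac{8}{3} + \frac{F}{48}\right)\right) + \left(101 + F\right) = \left(- \frac{8}{3} - \frac{F}{48} + 8 i \sqrt{13}\right) + \left(101 + F\right) = \frac{295}{3} + \frac{47 F}{48} + 8 i \sqrt{13}$)
$\frac{458763}{-126084} + \left(A{\left(-91 \right)} - 223777\right) = \frac{458763}{-126084} + \left(\left(\frac{295}{3} + \frac{47}{48} \left(-91\right) + 8 i \sqrt{13}\right) - 223777\right) = 458763 \left(- \frac{1}{126084}\right) - \left(\frac{10740853}{48} - 8 i \sqrt{13}\right) = - \frac{152921}{42028} - \left(\frac{10740853}{48} - 8 i \sqrt{13}\right) = - \frac{112855977523}{504336} + 8 i \sqrt{13}$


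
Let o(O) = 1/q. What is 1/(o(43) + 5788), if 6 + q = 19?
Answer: 13/75245 ≈ 0.00017277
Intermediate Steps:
q = 13 (q = -6 + 19 = 13)
o(O) = 1/13
1/(o(43) + 5788) = 1/(1/13 + 5788) = 1/(75245/13) = 13/75245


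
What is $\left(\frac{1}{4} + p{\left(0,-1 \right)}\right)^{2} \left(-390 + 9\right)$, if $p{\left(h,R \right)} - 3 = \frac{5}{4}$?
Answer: $- \frac{30861}{4} \approx -7715.3$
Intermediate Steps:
$p{\left(h,R \right)} = \frac{17}{4}$ ($p{\left(h,R \right)} = 3 + \frac{5}{4} = \frac{17}{4}$)
$\left(\frac{1}{4} + p{\left(0,-1 \right)}\right)^{2} \left(-390 + 9\right) = \left(\frac{1}{4} + \frac{17}{4}\right)^{2} \left(-390 + 9\right) = \left(\frac{1}{4} + \frac{17}{4}\right)^{2} \left(-381\right) = \left(\frac{9}{2}\right)^{2} \left(-381\right) = \frac{81}{4} \left(-381\right) = - \frac{30861}{4}$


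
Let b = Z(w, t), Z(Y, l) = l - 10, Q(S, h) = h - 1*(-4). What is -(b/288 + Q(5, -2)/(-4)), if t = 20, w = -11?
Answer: 67/144 ≈ 0.46528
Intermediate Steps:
Q(S, h) = 4 + h (Q(S, h) = h + 4 = 4 + h)
Z(Y, l) = -10 + l
b = 10 (b = -10 + 20 = 10)
-(b/288 + Q(5, -2)/(-4)) = -(10/288 + (4 - 2)/(-4)) = -(10*(1/288) + 2*(-¼)) = -(5/144 - ½) = -1*(-67/144) = 67/144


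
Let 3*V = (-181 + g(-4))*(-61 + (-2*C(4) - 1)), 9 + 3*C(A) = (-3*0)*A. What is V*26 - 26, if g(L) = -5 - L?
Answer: 264914/3 ≈ 88305.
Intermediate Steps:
C(A) = -3 (C(A) = -3 + ((-3*0)*A)/3 = -3 + (0*A)/3 = -3 + (⅓)*0 = -3 + 0 = -3)
V = 10192/3 (V = ((-181 + (-5 - 1*(-4)))*(-61 + (-2*(-3) - 1)))/3 = ((-181 + (-5 + 4))*(-61 + (6 - 1)))/3 = ((-181 - 1)*(-61 + 5))/3 = (-182*(-56))/3 = (⅓)*10192 = 10192/3 ≈ 3397.3)
V*26 - 26 = (10192/3)*26 - 26 = 264992/3 - 26 = 264914/3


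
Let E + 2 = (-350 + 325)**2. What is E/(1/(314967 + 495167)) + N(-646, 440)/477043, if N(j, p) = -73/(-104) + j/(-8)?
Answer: 25040083493755975/49612472 ≈ 5.0471e+8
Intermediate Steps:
N(j, p) = 73/104 - j/8 (N(j, p) = -73*(-1/104) + j*(-1/8) = 73/104 - j/8)
E = 623 (E = -2 + (-350 + 325)**2 = -2 + (-25)**2 = -2 + 625 = 623)
E/(1/(314967 + 495167)) + N(-646, 440)/477043 = 623/(1/(314967 + 495167)) + (73/104 - 1/8*(-646))/477043 = 623/(1/810134) + (73/104 + 323/4)*(1/477043) = 623/(1/810134) + (8471/104)*(1/477043) = 623*810134 + 8471/49612472 = 504713482 + 8471/49612472 = 25040083493755975/49612472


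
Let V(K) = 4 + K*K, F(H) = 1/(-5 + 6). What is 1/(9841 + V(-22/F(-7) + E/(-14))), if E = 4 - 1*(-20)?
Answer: 49/509961 ≈ 9.6086e-5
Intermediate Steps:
F(H) = 1 (F(H) = 1/1 = 1)
E = 24 (E = 4 + 20 = 24)
V(K) = 4 + K²
1/(9841 + V(-22/F(-7) + E/(-14))) = 1/(9841 + (4 + (-22/1 + 24/(-14))²)) = 1/(9841 + (4 + (-22*1 + 24*(-1/14))²)) = 1/(9841 + (4 + (-22 - 12/7)²)) = 1/(9841 + (4 + (-166/7)²)) = 1/(9841 + (4 + 27556/49)) = 1/(9841 + 27752/49) = 1/(509961/49) = 49/509961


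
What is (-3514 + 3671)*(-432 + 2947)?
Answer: 394855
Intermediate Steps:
(-3514 + 3671)*(-432 + 2947) = 157*2515 = 394855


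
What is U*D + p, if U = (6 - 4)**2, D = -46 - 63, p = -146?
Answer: -582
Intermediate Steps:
D = -109
U = 4 (U = 2**2 = 4)
U*D + p = 4*(-109) - 146 = -436 - 146 = -582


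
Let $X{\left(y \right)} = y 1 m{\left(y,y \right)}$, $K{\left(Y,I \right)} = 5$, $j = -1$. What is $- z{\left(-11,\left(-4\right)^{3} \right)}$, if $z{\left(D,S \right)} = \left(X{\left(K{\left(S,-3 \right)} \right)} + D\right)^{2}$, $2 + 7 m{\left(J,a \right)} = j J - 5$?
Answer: $- \frac{18769}{49} \approx -383.04$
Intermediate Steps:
$m{\left(J,a \right)} = -1 - \frac{J}{7}$ ($m{\left(J,a \right)} = - \frac{2}{7} + \frac{- J - 5}{7} = - \frac{2}{7} + \frac{-5 - J}{7} = - \frac{2}{7} - \left(\frac{5}{7} + \frac{J}{7}\right) = -1 - \frac{J}{7}$)
$X{\left(y \right)} = y \left(-1 - \frac{y}{7}\right)$ ($X{\left(y \right)} = y 1 \left(-1 - \frac{y}{7}\right) = y \left(-1 - \frac{y}{7}\right)$)
$z{\left(D,S \right)} = \left(- \frac{60}{7} + D\right)^{2}$ ($z{\left(D,S \right)} = \left(\frac{1}{7} \cdot 5 \left(-7 - 5\right) + D\right)^{2} = \left(\frac{1}{7} \cdot 5 \left(-12\right) + D\right)^{2} = \left(- \frac{60}{7} + D\right)^{2}$)
$- z{\left(-11,\left(-4\right)^{3} \right)} = - \frac{\left(-60 + 7 \left(-11\right)\right)^{2}}{49} = - \frac{\left(-60 - 77\right)^{2}}{49} = - \frac{\left(-137\right)^{2}}{49} = - \frac{18769}{49}$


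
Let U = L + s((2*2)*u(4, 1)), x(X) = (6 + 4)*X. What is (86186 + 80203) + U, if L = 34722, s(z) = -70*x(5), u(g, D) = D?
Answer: 197611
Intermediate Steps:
x(X) = 10*X
s(z) = -3500 (s(z) = -700*5 = -70*50 = -3500)
U = 31222 (U = 34722 - 3500 = 31222)
(86186 + 80203) + U = (86186 + 80203) + 31222 = 166389 + 31222 = 197611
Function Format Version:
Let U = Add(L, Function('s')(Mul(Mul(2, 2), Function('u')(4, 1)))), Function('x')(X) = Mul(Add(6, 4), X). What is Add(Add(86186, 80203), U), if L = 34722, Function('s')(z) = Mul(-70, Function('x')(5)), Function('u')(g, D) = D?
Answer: 197611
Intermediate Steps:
Function('x')(X) = Mul(10, X)
Function('s')(z) = -3500 (Function('s')(z) = Mul(-70, Mul(10, 5)) = Mul(-70, 50) = -3500)
U = 31222 (U = Add(34722, -3500) = 31222)
Add(Add(86186, 80203), U) = Add(Add(86186, 80203), 31222) = Add(166389, 31222) = 197611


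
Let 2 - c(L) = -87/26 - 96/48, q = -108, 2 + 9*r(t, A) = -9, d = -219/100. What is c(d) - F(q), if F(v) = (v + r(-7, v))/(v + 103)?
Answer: -16963/1170 ≈ -14.498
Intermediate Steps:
d = -219/100 (d = -219*1/100 = -219/100 ≈ -2.1900)
r(t, A) = -11/9 (r(t, A) = -2/9 + (1/9)*(-9) = -2/9 - 1 = -11/9)
c(L) = 191/26 (c(L) = 2 - (-87/26 - 96/48) = 2 - (-87*1/26 - 96*1/48) = 2 - (-87/26 - 2) = 2 - 1*(-139/26) = 2 + 139/26 = 191/26)
F(v) = (-11/9 + v)/(103 + v) (F(v) = (v - 11/9)/(v + 103) = (-11/9 + v)/(103 + v))
c(d) - F(q) = 191/26 - (-11/9 - 108)/(103 - 108) = 191/26 - (-983)/((-5)*9) = 191/26 - (-1)*(-983)/(5*9) = 191/26 - 1*983/45 = 191/26 - 983/45 = -16963/1170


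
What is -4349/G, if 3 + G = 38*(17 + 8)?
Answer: -4349/947 ≈ -4.5924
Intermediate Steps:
G = 947 (G = -3 + 38*(17 + 8) = -3 + 38*25 = -3 + 950 = 947)
-4349/G = -4349/947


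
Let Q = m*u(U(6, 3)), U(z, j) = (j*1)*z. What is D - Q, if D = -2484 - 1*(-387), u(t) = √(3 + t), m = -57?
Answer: -2097 + 57*√21 ≈ -1835.8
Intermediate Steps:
U(z, j) = j*z
D = -2097 (D = -2484 + 387 = -2097)
Q = -57*√21 (Q = -57*√(3 + 3*6) = -57*√(3 + 18) = -57*√21 ≈ -261.21)
D - Q = -2097 - (-57)*√21 = -2097 + 57*√21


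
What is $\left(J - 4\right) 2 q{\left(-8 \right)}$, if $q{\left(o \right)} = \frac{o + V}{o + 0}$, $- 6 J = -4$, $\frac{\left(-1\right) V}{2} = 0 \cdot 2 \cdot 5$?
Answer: $- \frac{20}{3} \approx -6.6667$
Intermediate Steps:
$V = 0$ ($V = - 2 \cdot 0 \cdot 2 \cdot 5 = - 2 \cdot 0 \cdot 5 = \left(-2\right) 0 = 0$)
$J = \frac{2}{3}$ ($J = \left(- \frac{1}{6}\right) \left(-4\right) = \frac{2}{3} \approx 0.66667$)
$q{\left(o \right)} = 1$ ($q{\left(o \right)} = \frac{o + 0}{o + 0} = \frac{o}{o} = 1$)
$\left(J - 4\right) 2 q{\left(-8 \right)} = \left(\frac{2}{3} - 4\right) 2 \cdot 1 = \left(- \frac{10}{3}\right) 2 \cdot 1 = \left(- \frac{20}{3}\right) 1 = - \frac{20}{3}$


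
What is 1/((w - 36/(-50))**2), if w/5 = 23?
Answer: 625/8369449 ≈ 7.4676e-5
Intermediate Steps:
w = 115 (w = 5*23 = 115)
1/((w - 36/(-50))**2) = 1/((115 - 36/(-50))**2) = 1/((115 - 36*(-1/50))**2) = 1/((115 + 18/25)**2) = 1/((2893/25)**2) = 1/(8369449/625) = 625/8369449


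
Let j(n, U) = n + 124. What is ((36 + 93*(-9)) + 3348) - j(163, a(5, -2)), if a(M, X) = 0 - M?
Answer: 2260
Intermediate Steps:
a(M, X) = -M
j(n, U) = 124 + n
((36 + 93*(-9)) + 3348) - j(163, a(5, -2)) = ((36 + 93*(-9)) + 3348) - (124 + 163) = ((36 - 837) + 3348) - 1*287 = (-801 + 3348) - 287 = 2547 - 287 = 2260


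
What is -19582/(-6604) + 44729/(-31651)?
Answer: 162199783/104511602 ≈ 1.5520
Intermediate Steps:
-19582/(-6604) + 44729/(-31651) = -19582*(-1/6604) + 44729*(-1/31651) = 9791/3302 - 44729/31651 = 162199783/104511602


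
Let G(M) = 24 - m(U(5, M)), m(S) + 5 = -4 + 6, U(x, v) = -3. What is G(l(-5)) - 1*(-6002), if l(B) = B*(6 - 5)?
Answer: 6029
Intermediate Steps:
m(S) = -3 (m(S) = -5 + (-4 + 6) = -5 + 2 = -3)
l(B) = B (l(B) = B*1 = B)
G(M) = 27 (G(M) = 24 - 1*(-3) = 24 + 3 = 27)
G(l(-5)) - 1*(-6002) = 27 - 1*(-6002) = 27 + 6002 = 6029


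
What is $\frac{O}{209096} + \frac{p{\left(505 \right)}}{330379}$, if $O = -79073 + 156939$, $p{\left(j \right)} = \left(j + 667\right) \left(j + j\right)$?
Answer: $\frac{136618204167}{34540463692} \approx 3.9553$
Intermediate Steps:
$p{\left(j \right)} = 2 j \left(667 + j\right)$ ($p{\left(j \right)} = \left(667 + j\right) 2 j = 2 j \left(667 + j\right)$)
$O = 77866$
$\frac{O}{209096} + \frac{p{\left(505 \right)}}{330379} = \frac{77866}{209096} + \frac{2 \cdot 505 \left(667 + 505\right)}{330379} = 77866 \cdot \frac{1}{209096} + 2 \cdot 505 \cdot 1172 \cdot \frac{1}{330379} = \frac{38933}{104548} + 1183720 \cdot \frac{1}{330379} = \frac{38933}{104548} + \frac{1183720}{330379} = \frac{136618204167}{34540463692}$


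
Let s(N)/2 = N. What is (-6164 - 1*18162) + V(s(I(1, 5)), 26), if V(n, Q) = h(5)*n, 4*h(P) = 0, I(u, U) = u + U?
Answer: -24326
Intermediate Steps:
I(u, U) = U + u
h(P) = 0 (h(P) = (¼)*0 = 0)
s(N) = 2*N
V(n, Q) = 0 (V(n, Q) = 0*n = 0)
(-6164 - 1*18162) + V(s(I(1, 5)), 26) = (-6164 - 1*18162) + 0 = (-6164 - 18162) + 0 = -24326 + 0 = -24326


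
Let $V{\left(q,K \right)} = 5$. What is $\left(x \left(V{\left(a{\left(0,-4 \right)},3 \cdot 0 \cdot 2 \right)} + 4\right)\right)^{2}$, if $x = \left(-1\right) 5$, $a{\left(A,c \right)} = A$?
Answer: $2025$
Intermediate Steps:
$x = -5$
$\left(x \left(V{\left(a{\left(0,-4 \right)},3 \cdot 0 \cdot 2 \right)} + 4\right)\right)^{2} = \left(- 5 \left(5 + 4\right)\right)^{2} = \left(\left(-5\right) 9\right)^{2} = \left(-45\right)^{2} = 2025$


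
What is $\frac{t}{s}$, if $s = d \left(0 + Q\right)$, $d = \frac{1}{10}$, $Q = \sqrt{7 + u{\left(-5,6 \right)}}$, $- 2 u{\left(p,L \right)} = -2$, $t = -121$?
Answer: $- \frac{605 \sqrt{2}}{2} \approx -427.8$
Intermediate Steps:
$u{\left(p,L \right)} = 1$ ($u{\left(p,L \right)} = \left(- \frac{1}{2}\right) \left(-2\right) = 1$)
$Q = 2 \sqrt{2}$ ($Q = \sqrt{7 + 1} = \sqrt{8} = 2 \sqrt{2} \approx 2.8284$)
$d = \frac{1}{10} \approx 0.1$
$s = \frac{\sqrt{2}}{5}$ ($s = \frac{0 + 2 \sqrt{2}}{10} = \frac{2 \sqrt{2}}{10} = \frac{\sqrt{2}}{5} \approx 0.28284$)
$\frac{t}{s} = - \frac{121}{\frac{1}{5} \sqrt{2}} = - 121 \frac{5 \sqrt{2}}{2} = - \frac{605 \sqrt{2}}{2}$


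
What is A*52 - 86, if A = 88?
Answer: 4490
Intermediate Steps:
A*52 - 86 = 88*52 - 86 = 4576 - 86 = 4490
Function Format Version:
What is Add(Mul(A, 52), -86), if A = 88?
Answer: 4490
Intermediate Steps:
Add(Mul(A, 52), -86) = Add(Mul(88, 52), -86) = Add(4576, -86) = 4490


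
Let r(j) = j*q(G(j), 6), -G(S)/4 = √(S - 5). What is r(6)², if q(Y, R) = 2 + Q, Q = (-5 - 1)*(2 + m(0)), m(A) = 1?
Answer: 9216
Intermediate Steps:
G(S) = -4*√(-5 + S) (G(S) = -4*√(S - 5) = -4*√(-5 + S))
Q = -18 (Q = (-5 - 1)*(2 + 1) = -6*3 = -18)
q(Y, R) = -16 (q(Y, R) = 2 - 18 = -16)
r(j) = -16*j (r(j) = j*(-16) = -16*j)
r(6)² = (-16*6)² = (-96)² = 9216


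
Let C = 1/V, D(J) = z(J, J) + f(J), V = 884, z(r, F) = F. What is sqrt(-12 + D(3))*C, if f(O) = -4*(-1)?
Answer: I*sqrt(5)/884 ≈ 0.0025295*I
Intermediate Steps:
f(O) = 4
D(J) = 4 + J (D(J) = J + 4 = 4 + J)
C = 1/884 ≈ 0.0011312
sqrt(-12 + D(3))*C = sqrt(-12 + (4 + 3))*(1/884) = sqrt(-12 + 7)*(1/884) = sqrt(-5)*(1/884) = (I*sqrt(5))*(1/884) = I*sqrt(5)/884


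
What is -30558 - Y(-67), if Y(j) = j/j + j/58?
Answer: -1772355/58 ≈ -30558.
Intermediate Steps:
Y(j) = 1 + j/58 (Y(j) = 1 + j*(1/58) = 1 + j/58)
-30558 - Y(-67) = -30558 - (1 + (1/58)*(-67)) = -30558 - (1 - 67/58) = -30558 - 1*(-9/58) = -30558 + 9/58 = -1772355/58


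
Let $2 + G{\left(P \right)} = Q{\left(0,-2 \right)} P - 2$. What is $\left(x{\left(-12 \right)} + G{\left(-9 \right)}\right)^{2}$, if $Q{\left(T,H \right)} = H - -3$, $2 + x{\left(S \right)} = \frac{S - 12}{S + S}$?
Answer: $196$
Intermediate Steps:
$x{\left(S \right)} = -2 + \frac{-12 + S}{2 S}$ ($x{\left(S \right)} = -2 + \frac{S - 12}{S + S} = -2 + \frac{-12 + S}{2 S}$)
$Q{\left(T,H \right)} = 3 + H$ ($Q{\left(T,H \right)} = H + 3 = 3 + H$)
$G{\left(P \right)} = -4 + P$ ($G{\left(P \right)} = -2 + \left(\left(3 - 2\right) P - 2\right) = -2 + \left(1 P - 2\right) = -2 + \left(P - 2\right) = -2 + \left(-2 + P\right) = -4 + P$)
$\left(x{\left(-12 \right)} + G{\left(-9 \right)}\right)^{2} = \left(\left(- \frac{3}{2} - \frac{6}{-12}\right) - 13\right)^{2} = \left(\left(- \frac{3}{2} - - \frac{1}{2}\right) - 13\right)^{2} = \left(\left(- \frac{3}{2} + \frac{1}{2}\right) - 13\right)^{2} = \left(-1 - 13\right)^{2} = \left(-14\right)^{2} = 196$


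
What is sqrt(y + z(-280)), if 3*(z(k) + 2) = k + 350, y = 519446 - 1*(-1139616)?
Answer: 5*sqrt(597270)/3 ≈ 1288.1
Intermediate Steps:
y = 1659062 (y = 519446 + 1139616 = 1659062)
z(k) = 344/3 + k/3 (z(k) = -2 + (k + 350)/3 = -2 + (350 + k)/3 = -2 + (350/3 + k/3) = 344/3 + k/3)
sqrt(y + z(-280)) = sqrt(1659062 + (344/3 + (1/3)*(-280))) = sqrt(1659062 + (344/3 - 280/3)) = sqrt(1659062 + 64/3) = sqrt(4977250/3) = 5*sqrt(597270)/3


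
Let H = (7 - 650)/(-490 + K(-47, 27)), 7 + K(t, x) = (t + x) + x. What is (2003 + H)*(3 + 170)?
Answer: 169905549/490 ≈ 3.4675e+5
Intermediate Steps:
K(t, x) = -7 + t + 2*x (K(t, x) = -7 + ((t + x) + x) = -7 + (t + 2*x) = -7 + t + 2*x)
H = 643/490 (H = (7 - 650)/(-490 + (-7 - 47 + 2*27)) = -643/(-490 + (-7 - 47 + 54)) = -643/(-490 + 0) = -643/(-490) = -643*(-1/490) = 643/490 ≈ 1.3122)
(2003 + H)*(3 + 170) = (2003 + 643/490)*(3 + 170) = (982113/490)*173 = 169905549/490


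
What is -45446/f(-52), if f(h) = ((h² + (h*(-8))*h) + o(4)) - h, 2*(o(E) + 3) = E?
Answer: 45446/18877 ≈ 2.4075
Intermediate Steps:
o(E) = -3 + E/2
f(h) = -1 - h - 7*h² (f(h) = ((h² + (h*(-8))*h) + (-3 + (½)*4)) - h = ((h² + (-8*h)*h) + (-3 + 2)) - h = ((h² - 8*h²) - 1) - h = (-7*h² - 1) - h = (-1 - 7*h²) - h = -1 - h - 7*h²)
-45446/f(-52) = -45446/(-1 - 1*(-52) - 7*(-52)²) = -45446/(-1 + 52 - 7*2704) = -45446/(-1 + 52 - 18928) = -45446/(-18877) = -45446*(-1/18877) = 45446/18877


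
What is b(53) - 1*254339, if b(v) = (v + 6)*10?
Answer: -253749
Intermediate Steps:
b(v) = 60 + 10*v (b(v) = (6 + v)*10 = 60 + 10*v)
b(53) - 1*254339 = (60 + 10*53) - 1*254339 = (60 + 530) - 254339 = 590 - 254339 = -253749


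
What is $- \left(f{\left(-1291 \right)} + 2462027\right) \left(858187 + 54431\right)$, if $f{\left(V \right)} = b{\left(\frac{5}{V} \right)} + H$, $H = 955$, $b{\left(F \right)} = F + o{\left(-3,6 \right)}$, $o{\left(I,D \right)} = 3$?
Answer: $- \frac{2901863893583340}{1291} \approx -2.2478 \cdot 10^{12}$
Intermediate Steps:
$b{\left(F \right)} = 3 + F$ ($b{\left(F \right)} = F + 3 = 3 + F$)
$f{\left(V \right)} = 958 + \frac{5}{V}$ ($f{\left(V \right)} = \left(3 + \frac{5}{V}\right) + 955 = 958 + \frac{5}{V}$)
$- \left(f{\left(-1291 \right)} + 2462027\right) \left(858187 + 54431\right) = - \left(\left(958 + \frac{5}{-1291}\right) + 2462027\right) \left(858187 + 54431\right) = - \left(\left(958 + 5 \left(- \frac{1}{1291}\right)\right) + 2462027\right) 912618 = - \left(\left(958 - \frac{5}{1291}\right) + 2462027\right) 912618 = - \left(\frac{1236773}{1291} + 2462027\right) 912618 = - \frac{3179713630 \cdot 912618}{1291} = \left(-1\right) \frac{2901863893583340}{1291} = - \frac{2901863893583340}{1291}$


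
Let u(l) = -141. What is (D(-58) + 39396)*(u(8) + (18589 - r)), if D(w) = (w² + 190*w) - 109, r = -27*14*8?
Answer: 679180832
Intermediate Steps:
r = -3024 (r = -378*8 = -3024)
D(w) = -109 + w² + 190*w
(D(-58) + 39396)*(u(8) + (18589 - r)) = ((-109 + (-58)² + 190*(-58)) + 39396)*(-141 + (18589 - 1*(-3024))) = ((-109 + 3364 - 11020) + 39396)*(-141 + (18589 + 3024)) = (-7765 + 39396)*(-141 + 21613) = 31631*21472 = 679180832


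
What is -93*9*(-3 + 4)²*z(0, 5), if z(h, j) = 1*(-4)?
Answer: 3348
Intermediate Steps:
z(h, j) = -4
-93*9*(-3 + 4)²*z(0, 5) = -93*9*(-3 + 4)²*(-4) = -93*9*1²*(-4) = -93*9*1*(-4) = -837*(-4) = -93*(-36) = 3348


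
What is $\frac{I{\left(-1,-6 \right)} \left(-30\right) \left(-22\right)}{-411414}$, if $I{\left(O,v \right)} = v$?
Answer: $\frac{660}{68569} \approx 0.0096253$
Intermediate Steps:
$\frac{I{\left(-1,-6 \right)} \left(-30\right) \left(-22\right)}{-411414} = \frac{\left(-6\right) \left(-30\right) \left(-22\right)}{-411414} = 180 \left(-22\right) \left(- \frac{1}{411414}\right) = \left(-3960\right) \left(- \frac{1}{411414}\right) = \frac{660}{68569}$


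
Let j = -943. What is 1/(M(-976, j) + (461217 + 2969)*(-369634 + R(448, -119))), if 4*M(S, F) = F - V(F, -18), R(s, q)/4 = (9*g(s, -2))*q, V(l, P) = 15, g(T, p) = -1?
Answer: -2/339180710679 ≈ -5.8966e-12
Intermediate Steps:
R(s, q) = -36*q (R(s, q) = 4*((9*(-1))*q) = 4*(-9*q) = -36*q)
M(S, F) = -15/4 + F/4 (M(S, F) = (F - 1*15)/4 = (F - 15)/4 = (-15 + F)/4 = -15/4 + F/4)
1/(M(-976, j) + (461217 + 2969)*(-369634 + R(448, -119))) = 1/((-15/4 + (1/4)*(-943)) + (461217 + 2969)*(-369634 - 36*(-119))) = 1/((-15/4 - 943/4) + 464186*(-369634 + 4284)) = 1/(-479/2 + 464186*(-365350)) = 1/(-479/2 - 169590355100) = 1/(-339180710679/2) = -2/339180710679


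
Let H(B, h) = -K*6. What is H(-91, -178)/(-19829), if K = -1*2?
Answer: -12/19829 ≈ -0.00060517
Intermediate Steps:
K = -2
H(B, h) = 12 (H(B, h) = -1*(-2)*6 = 2*6 = 12)
H(-91, -178)/(-19829) = 12/(-19829) = 12*(-1/19829) = -12/19829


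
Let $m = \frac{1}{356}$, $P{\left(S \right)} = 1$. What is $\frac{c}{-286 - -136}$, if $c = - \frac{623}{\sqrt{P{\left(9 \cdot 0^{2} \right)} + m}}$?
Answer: $\frac{89 \sqrt{31773}}{3825} \approx 4.1475$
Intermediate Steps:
$m = \frac{1}{356} \approx 0.002809$
$c = - \frac{178 \sqrt{31773}}{51}$ ($c = - \frac{623}{\sqrt{1 + \frac{1}{356}}} = - \frac{623}{\sqrt{\frac{357}{356}}} = - \frac{623}{\frac{1}{178} \sqrt{31773}} = - 623 \frac{2 \sqrt{31773}}{357} = - \frac{178 \sqrt{31773}}{51} \approx -622.13$)
$\frac{c}{-286 - -136} = \frac{\left(- \frac{178}{51}\right) \sqrt{31773}}{-286 - -136} = \frac{\left(- \frac{178}{51}\right) \sqrt{31773}}{-286 + 136} = \frac{\left(- \frac{178}{51}\right) \sqrt{31773}}{-150} = - \frac{178 \sqrt{31773}}{51} \left(- \frac{1}{150}\right) = \frac{89 \sqrt{31773}}{3825}$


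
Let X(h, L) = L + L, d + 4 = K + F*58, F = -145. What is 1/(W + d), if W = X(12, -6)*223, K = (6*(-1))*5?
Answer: -1/11120 ≈ -8.9928e-5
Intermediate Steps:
K = -30 (K = -6*5 = -30)
d = -8444 (d = -4 + (-30 - 145*58) = -4 + (-30 - 8410) = -4 - 8440 = -8444)
X(h, L) = 2*L
W = -2676 (W = (2*(-6))*223 = -12*223 = -2676)
1/(W + d) = 1/(-2676 - 8444) = 1/(-11120) = -1/11120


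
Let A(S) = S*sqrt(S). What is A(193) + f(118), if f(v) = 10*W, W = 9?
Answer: 90 + 193*sqrt(193) ≈ 2771.2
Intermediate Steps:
A(S) = S**(3/2)
f(v) = 90 (f(v) = 10*9 = 90)
A(193) + f(118) = 193**(3/2) + 90 = 193*sqrt(193) + 90 = 90 + 193*sqrt(193)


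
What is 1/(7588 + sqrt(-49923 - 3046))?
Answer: 1084/8232959 - I*sqrt(1081)/8232959 ≈ 0.00013167 - 3.9935e-6*I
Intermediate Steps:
1/(7588 + sqrt(-49923 - 3046)) = 1/(7588 + sqrt(-52969)) = 1/(7588 + 7*I*sqrt(1081))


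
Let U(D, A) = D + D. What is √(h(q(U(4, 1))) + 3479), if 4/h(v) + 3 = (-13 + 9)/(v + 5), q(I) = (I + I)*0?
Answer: √1255539/19 ≈ 58.974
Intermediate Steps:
U(D, A) = 2*D
q(I) = 0 (q(I) = (2*I)*0 = 0)
h(v) = 4/(-3 - 4/(5 + v)) (h(v) = 4/(-3 + (-13 + 9)/(v + 5)) = 4/(-3 - 4/(5 + v)))
√(h(q(U(4, 1))) + 3479) = √(4*(-5 - 1*0)/(19 + 3*0) + 3479) = √(4*(-5 + 0)/(19 + 0) + 3479) = √(4*(-5)/19 + 3479) = √(4*(1/19)*(-5) + 3479) = √(-20/19 + 3479) = √(66081/19) = √1255539/19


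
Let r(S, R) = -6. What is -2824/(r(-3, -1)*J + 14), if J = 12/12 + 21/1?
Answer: 1412/59 ≈ 23.932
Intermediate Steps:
J = 22 (J = 12*(1/12) + 21*1 = 1 + 21 = 22)
-2824/(r(-3, -1)*J + 14) = -2824/(-6*22 + 14) = -2824/(-132 + 14) = -2824/(-118) = -2824*(-1/118) = 1412/59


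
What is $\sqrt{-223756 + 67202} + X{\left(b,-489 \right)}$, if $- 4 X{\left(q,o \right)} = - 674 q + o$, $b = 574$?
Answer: $\frac{387365}{4} + i \sqrt{156554} \approx 96841.0 + 395.67 i$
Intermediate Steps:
$X{\left(q,o \right)} = - \frac{o}{4} + \frac{337 q}{2}$ ($X{\left(q,o \right)} = - \frac{- 674 q + o}{4} = - \frac{o - 674 q}{4} = - \frac{o}{4} + \frac{337 q}{2}$)
$\sqrt{-223756 + 67202} + X{\left(b,-489 \right)} = \sqrt{-223756 + 67202} + \left(\left(- \frac{1}{4}\right) \left(-489\right) + \frac{337}{2} \cdot 574\right) = \sqrt{-156554} + \left(\frac{489}{4} + 96719\right) = i \sqrt{156554} + \frac{387365}{4} = \frac{387365}{4} + i \sqrt{156554}$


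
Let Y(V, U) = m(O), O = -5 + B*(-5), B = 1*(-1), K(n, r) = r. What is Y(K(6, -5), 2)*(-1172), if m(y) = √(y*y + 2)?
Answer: -1172*√2 ≈ -1657.5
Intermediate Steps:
B = -1
O = 0 (O = -5 - 1*(-5) = -5 + 5 = 0)
m(y) = √(2 + y²) (m(y) = √(y² + 2) = √(2 + y²))
Y(V, U) = √2 (Y(V, U) = √(2 + 0²) = √(2 + 0) = √2)
Y(K(6, -5), 2)*(-1172) = √2*(-1172) = -1172*√2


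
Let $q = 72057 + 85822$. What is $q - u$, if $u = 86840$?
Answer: $71039$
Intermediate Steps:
$q = 157879$
$q - u = 157879 - 86840 = 71039$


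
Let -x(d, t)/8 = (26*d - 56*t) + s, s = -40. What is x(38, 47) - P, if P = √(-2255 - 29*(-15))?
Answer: 13472 - 2*I*√455 ≈ 13472.0 - 42.661*I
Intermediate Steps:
x(d, t) = 320 - 208*d + 448*t (x(d, t) = -8*((26*d - 56*t) - 40) = -8*((-56*t + 26*d) - 40) = -8*(-40 - 56*t + 26*d) = 320 - 208*d + 448*t)
P = 2*I*√455 (P = √(-2255 + 435) = √(-1820) = 2*I*√455 ≈ 42.661*I)
x(38, 47) - P = (320 - 208*38 + 448*47) - 2*I*√455 = (320 - 7904 + 21056) - 2*I*√455 = 13472 - 2*I*√455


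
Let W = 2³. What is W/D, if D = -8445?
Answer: -8/8445 ≈ -0.00094731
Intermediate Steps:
W = 8
W/D = 8/(-8445) = 8*(-1/8445) = -8/8445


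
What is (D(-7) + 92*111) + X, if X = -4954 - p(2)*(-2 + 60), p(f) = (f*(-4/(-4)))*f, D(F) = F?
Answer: 5019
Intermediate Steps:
p(f) = f² (p(f) = (f*(-4*(-¼)))*f = (f*1)*f = f*f = f²)
X = -5186 (X = -4954 - 2²*(-2 + 60) = -4954 - 4*58 = -4954 - 1*232 = -4954 - 232 = -5186)
(D(-7) + 92*111) + X = (-7 + 92*111) - 5186 = (-7 + 10212) - 5186 = 10205 - 5186 = 5019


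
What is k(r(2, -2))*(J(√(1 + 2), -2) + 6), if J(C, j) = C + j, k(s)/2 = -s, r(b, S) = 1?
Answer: -8 - 2*√3 ≈ -11.464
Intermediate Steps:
k(s) = -2*s (k(s) = 2*(-s) = -2*s)
k(r(2, -2))*(J(√(1 + 2), -2) + 6) = (-2*1)*((√(1 + 2) - 2) + 6) = -2*((√3 - 2) + 6) = -2*((-2 + √3) + 6) = -2*(4 + √3) = -8 - 2*√3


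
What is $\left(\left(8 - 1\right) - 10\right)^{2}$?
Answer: $9$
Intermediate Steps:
$\left(\left(8 - 1\right) - 10\right)^{2} = \left(7 - 10\right)^{2} = \left(-3\right)^{2} = 9$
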